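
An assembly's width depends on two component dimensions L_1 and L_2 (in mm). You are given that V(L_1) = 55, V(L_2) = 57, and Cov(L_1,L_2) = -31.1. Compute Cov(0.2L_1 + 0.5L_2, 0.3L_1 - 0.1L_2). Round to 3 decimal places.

-3.593

Cov(0.2L_1 + 0.5L_2, 0.3L_1 - 0.1L_2) = (0.2)(0.3)V(L_1) + (0.5)(-0.1)V(L_2) + [(0.2)(-0.1) + (0.5)(0.3)]Cov(L_1,L_2)
= 0.06·55 + -0.05·57 + 0.13·-31.1 = -3.593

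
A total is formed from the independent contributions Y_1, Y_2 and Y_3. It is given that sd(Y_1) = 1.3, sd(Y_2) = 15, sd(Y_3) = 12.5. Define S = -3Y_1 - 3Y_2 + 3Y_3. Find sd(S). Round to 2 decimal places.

58.71

V(Y_1) = 1.69, V(Y_2) = 225, V(Y_3) = 156.25
By independence, V(S) = (-3)²V(Y_1) + (-3)²V(Y_2) + (3)²V(Y_3)
= (-3)²·1.69 + (-3)²·225 + (3)²·156.25 = 3446.46
sd(S) = √3446.46 ≈ 58.71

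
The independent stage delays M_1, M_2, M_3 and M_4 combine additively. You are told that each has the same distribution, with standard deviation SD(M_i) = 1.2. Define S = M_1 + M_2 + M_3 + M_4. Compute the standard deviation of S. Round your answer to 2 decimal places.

var(M_i) = (1.2)² = 1.44
By independence, var(S) = (1)²var(M_1) + (1)²var(M_2) + (1)²var(M_3) + (1)²var(M_4)
= (1)²·1.44 + (1)²·1.44 + (1)²·1.44 + (1)²·1.44 = 5.76
SD(S) = √5.76 ≈ 2.40

2.40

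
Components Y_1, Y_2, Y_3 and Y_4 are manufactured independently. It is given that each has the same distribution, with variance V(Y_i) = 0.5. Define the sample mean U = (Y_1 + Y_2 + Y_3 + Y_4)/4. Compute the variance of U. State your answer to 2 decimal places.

0.13

By independence, V(U) = (0.25)²V(Y_1) + (0.25)²V(Y_2) + (0.25)²V(Y_3) + (0.25)²V(Y_4)
= (0.25)²·0.5 + (0.25)²·0.5 + (0.25)²·0.5 + (0.25)²·0.5 = 0.125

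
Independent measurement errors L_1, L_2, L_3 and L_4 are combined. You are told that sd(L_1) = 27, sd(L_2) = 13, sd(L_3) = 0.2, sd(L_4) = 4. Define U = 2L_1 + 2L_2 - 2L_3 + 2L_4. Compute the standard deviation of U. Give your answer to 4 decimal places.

60.4662

var(L_1) = 729, var(L_2) = 169, var(L_3) = 0.04, var(L_4) = 16
By independence, var(U) = (2)²var(L_1) + (2)²var(L_2) + (-2)²var(L_3) + (2)²var(L_4)
= (2)²·729 + (2)²·169 + (-2)²·0.04 + (2)²·16 = 3656.16
sd(U) = √3656.16 ≈ 60.4662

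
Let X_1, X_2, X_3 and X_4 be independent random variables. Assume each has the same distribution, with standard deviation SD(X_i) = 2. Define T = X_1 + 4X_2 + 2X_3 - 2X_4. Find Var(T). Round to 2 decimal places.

100.00

Var(X_i) = (2)² = 4
By independence, Var(T) = (1)²Var(X_1) + (4)²Var(X_2) + (2)²Var(X_3) + (-2)²Var(X_4)
= (1)²·4 + (4)²·4 + (2)²·4 + (-2)²·4 = 100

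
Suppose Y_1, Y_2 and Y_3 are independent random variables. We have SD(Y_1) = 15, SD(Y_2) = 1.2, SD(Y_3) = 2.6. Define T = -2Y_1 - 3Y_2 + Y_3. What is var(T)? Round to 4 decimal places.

919.7200

var(Y_1) = 225, var(Y_2) = 1.44, var(Y_3) = 6.76
By independence, var(T) = (-2)²var(Y_1) + (-3)²var(Y_2) + (1)²var(Y_3)
= (-2)²·225 + (-3)²·1.44 + (1)²·6.76 = 919.72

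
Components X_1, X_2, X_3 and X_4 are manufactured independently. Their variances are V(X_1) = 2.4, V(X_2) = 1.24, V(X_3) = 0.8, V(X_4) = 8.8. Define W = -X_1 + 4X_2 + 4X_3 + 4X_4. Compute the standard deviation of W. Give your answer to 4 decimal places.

By independence, V(W) = (-1)²V(X_1) + (4)²V(X_2) + (4)²V(X_3) + (4)²V(X_4)
= (-1)²·2.4 + (4)²·1.24 + (4)²·0.8 + (4)²·8.8 = 175.84
SD(W) = √175.84 ≈ 13.2605

13.2605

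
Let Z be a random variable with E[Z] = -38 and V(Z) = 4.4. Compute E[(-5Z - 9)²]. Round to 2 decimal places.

E[-5Z - 9] = -5·-38 − 9 = 181
V(-5Z - 9) = (-5)²·4.4 = 110
E[(-5Z - 9)²] = V((-5Z - 9)) + (E[(-5Z - 9)])² = 110 + (181)² = 32871

32871.00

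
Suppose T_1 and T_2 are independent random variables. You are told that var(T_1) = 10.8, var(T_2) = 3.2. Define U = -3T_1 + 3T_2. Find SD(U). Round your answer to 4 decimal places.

11.2250

By independence, var(U) = (-3)²var(T_1) + (3)²var(T_2)
= (-3)²·10.8 + (3)²·3.2 = 126
SD(U) = √126 ≈ 11.2250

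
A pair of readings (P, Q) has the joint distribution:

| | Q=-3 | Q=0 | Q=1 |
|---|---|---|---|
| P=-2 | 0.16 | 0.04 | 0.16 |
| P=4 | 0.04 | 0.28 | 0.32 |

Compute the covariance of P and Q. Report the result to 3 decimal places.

1.661

E[P] = 1.84,  E[Q] = -0.12
E[PQ] = 1.44
Cov(P,Q) = E[PQ] − E[P]E[Q] = 1.44 − (1.84)(-0.12) = 1.6608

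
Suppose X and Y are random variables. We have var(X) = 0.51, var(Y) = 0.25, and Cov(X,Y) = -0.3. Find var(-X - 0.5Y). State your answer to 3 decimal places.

0.273

var(-X - 0.5Y) = (-1)²·var(X) + (-0.5)²·var(Y) + 2·(-1)·(-0.5)·Cov(X,Y)
= 1·0.51 + 0.25·0.25 + 1·-0.3 = 0.2725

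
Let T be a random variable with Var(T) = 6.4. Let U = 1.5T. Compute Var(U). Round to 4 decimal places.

Var(1.5T) = (1.5)²·Var(T) = 2.25·6.4 = 14.4

14.4000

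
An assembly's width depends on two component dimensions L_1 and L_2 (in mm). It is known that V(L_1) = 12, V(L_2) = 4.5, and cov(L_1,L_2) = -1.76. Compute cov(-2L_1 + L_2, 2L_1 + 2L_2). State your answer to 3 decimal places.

cov(-2L_1 + L_2, 2L_1 + 2L_2) = (-2)(2)V(L_1) + (1)(2)V(L_2) + [(-2)(2) + (1)(2)]cov(L_1,L_2)
= -4·12 + 2·4.5 + -2·-1.76 = -35.48

-35.480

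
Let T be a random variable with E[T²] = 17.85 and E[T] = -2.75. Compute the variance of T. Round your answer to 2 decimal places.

10.29

var(T) = 17.85 − (-2.75)² = 10.2875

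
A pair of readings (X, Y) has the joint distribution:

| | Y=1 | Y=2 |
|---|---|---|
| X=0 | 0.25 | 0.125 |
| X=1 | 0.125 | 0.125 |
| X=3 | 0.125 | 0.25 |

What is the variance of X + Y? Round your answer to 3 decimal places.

E[X] = 1.375,  E[Y] = 1.5,  E[XY] = 2.25
Var(X) = 3.625 − (1.375)² = 1.734375;  Var(Y) = 2.5 − (1.5)² = 0.25
Cov(X,Y) = 2.25 − (1.375)(1.5) = 0.1875
Var(X + Y) = (1)²·1.734375 + (1)²·0.25 + 2·(1)·(1)·0.1875 = 2.359375

2.359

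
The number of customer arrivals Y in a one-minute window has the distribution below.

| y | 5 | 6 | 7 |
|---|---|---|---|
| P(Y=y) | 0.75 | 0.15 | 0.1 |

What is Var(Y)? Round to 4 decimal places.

0.4275

E[Y] = (5)(0.75) + (6)(0.15) + (7)(0.1) = 5.35
E[Y²] = (5)²(0.75) + (6)²(0.15) + (7)²(0.1) = 29.05
Var(Y) = E[Y²] − (E[Y])² = 29.05 − (5.35)² = 0.4275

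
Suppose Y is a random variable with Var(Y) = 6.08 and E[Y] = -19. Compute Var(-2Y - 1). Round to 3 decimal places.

Var(-2Y - 1) = (-2)²·Var(Y) = 4·6.08 = 24.32

24.320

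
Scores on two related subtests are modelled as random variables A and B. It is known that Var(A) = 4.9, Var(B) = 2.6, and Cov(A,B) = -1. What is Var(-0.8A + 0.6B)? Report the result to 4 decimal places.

Var(-0.8A + 0.6B) = (-0.8)²·Var(A) + (0.6)²·Var(B) + 2·(-0.8)·(0.6)·Cov(A,B)
= 0.64·4.9 + 0.36·2.6 + -0.96·-1 = 5.032

5.0320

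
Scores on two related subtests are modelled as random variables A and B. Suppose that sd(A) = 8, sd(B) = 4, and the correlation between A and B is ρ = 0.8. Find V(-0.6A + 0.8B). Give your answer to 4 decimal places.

8.7040

V(A) = (8)² = 64;  V(B) = (4)² = 16
cov(A,B) = ρ·sd(A)·sd(B) = 0.8·8·4 = 25.6
V(-0.6A + 0.8B) = (-0.6)²·V(A) + (0.8)²·V(B) + 2·(-0.6)·(0.8)·cov(A,B)
= 0.36·64 + 0.64·16 + -0.96·25.6 = 8.704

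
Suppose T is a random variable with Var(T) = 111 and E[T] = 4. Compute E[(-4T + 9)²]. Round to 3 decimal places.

1825.000

E[-4T + 9] = -4·4 + 9 = -7
Var(-4T + 9) = (-4)²·111 = 1776
E[(-4T + 9)²] = Var((-4T + 9)) + (E[(-4T + 9)])² = 1776 + (-7)² = 1825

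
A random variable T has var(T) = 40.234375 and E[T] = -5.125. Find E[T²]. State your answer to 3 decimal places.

E[T²] = var(T) + (E[T])² = 40.234375 + (-5.125)² = 66.5

66.500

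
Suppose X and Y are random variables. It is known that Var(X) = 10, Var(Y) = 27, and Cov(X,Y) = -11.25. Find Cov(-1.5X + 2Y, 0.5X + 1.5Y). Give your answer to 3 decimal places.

Cov(-1.5X + 2Y, 0.5X + 1.5Y) = (-1.5)(0.5)Var(X) + (2)(1.5)Var(Y) + [(-1.5)(1.5) + (2)(0.5)]Cov(X,Y)
= -0.75·10 + 3·27 + -1.25·-11.25 = 87.5625

87.563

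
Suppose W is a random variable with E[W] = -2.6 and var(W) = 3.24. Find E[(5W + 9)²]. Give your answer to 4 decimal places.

E[5W + 9] = 5·-2.6 + 9 = -4
var(5W + 9) = (5)²·3.24 = 81
E[(5W + 9)²] = var((5W + 9)) + (E[(5W + 9)])² = 81 + (-4)² = 97

97.0000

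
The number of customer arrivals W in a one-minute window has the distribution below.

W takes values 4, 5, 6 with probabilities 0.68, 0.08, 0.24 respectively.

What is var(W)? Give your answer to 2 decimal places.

0.73

E[W] = (4)(0.68) + (5)(0.08) + (6)(0.24) = 4.56
E[W²] = (4)²(0.68) + (5)²(0.08) + (6)²(0.24) = 21.52
var(W) = E[W²] − (E[W])² = 21.52 − (4.56)² = 0.7264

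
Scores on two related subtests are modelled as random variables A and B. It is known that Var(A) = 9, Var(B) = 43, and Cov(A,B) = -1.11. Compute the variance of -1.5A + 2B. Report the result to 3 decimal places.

198.910

Var(-1.5A + 2B) = (-1.5)²·Var(A) + (2)²·Var(B) + 2·(-1.5)·(2)·Cov(A,B)
= 2.25·9 + 4·43 + -6·-1.11 = 198.91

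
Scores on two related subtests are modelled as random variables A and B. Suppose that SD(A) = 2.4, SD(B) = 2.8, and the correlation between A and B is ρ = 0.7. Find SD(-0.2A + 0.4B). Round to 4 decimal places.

0.8557

V(A) = (2.4)² = 5.76;  V(B) = (2.8)² = 7.84
cov(A,B) = ρ·SD(A)·SD(B) = 0.7·2.4·2.8 = 4.704
V(-0.2A + 0.4B) = (-0.2)²·V(A) + (0.4)²·V(B) + 2·(-0.2)·(0.4)·cov(A,B)
= 0.04·5.76 + 0.16·7.84 + -0.16·4.704 = 0.73216
SD(-0.2A + 0.4B) = √0.73216 ≈ 0.8557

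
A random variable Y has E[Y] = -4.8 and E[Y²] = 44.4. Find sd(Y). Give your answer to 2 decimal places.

Var(Y) = 44.4 − (-4.8)² = 21.36
sd(Y) = √21.36 ≈ 4.62

4.62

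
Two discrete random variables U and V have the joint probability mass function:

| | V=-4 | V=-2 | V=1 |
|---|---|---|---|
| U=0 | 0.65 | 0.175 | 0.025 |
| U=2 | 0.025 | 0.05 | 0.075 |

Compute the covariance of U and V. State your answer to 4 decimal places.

0.6650

E[U] = 0.3,  E[V] = -3.05
E[UV] = -0.25
Cov(U,V) = E[UV] − E[U]E[V] = -0.25 − (0.3)(-3.05) = 0.665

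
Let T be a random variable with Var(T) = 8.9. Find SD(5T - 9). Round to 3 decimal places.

Var(5T - 9) = (5)²·8.9 = 222.5
SD(5T - 9) = √222.5 ≈ 14.916

14.916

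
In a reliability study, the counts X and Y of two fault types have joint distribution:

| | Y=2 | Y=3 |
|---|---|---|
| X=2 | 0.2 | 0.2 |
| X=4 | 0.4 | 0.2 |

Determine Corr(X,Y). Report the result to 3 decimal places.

E[X] = 3.2,  E[Y] = 2.4
E[XY] = 7.6
Cov(X,Y) = E[XY] − E[X]E[Y] = 7.6 − (3.2)(2.4) = -0.08
Var(X) = 0.96,  Var(Y) = 0.24
ρ = -0.08 / √(0.96·0.24) ≈ -0.167

-0.167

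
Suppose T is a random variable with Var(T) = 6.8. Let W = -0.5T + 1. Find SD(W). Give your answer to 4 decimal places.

Var(-0.5T + 1) = (-0.5)²·6.8 = 1.7
SD(W) = √1.7 ≈ 1.3038

1.3038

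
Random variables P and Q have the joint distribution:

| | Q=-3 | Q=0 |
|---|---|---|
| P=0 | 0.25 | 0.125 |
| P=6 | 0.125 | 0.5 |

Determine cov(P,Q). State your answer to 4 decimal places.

E[P] = 3.75,  E[Q] = -1.125
E[PQ] = -2.25
cov(P,Q) = E[PQ] − E[P]E[Q] = -2.25 − (3.75)(-1.125) = 1.96875

1.9688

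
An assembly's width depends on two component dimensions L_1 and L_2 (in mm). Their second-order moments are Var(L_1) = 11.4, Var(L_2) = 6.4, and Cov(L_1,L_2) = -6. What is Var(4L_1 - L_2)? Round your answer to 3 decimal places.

Var(4L_1 - L_2) = (4)²·Var(L_1) + (-1)²·Var(L_2) + 2·(4)·(-1)·Cov(L_1,L_2)
= 16·11.4 + 1·6.4 + -8·-6 = 236.8

236.800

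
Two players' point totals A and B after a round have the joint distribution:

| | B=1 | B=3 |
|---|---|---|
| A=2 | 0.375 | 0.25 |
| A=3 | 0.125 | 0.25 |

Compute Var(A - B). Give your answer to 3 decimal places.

E[A] = 2.375,  E[B] = 2,  E[AB] = 4.875
Var(A) = 5.875 − (2.375)² = 0.234375;  Var(B) = 5 − (2)² = 1
Cov(A,B) = 4.875 − (2.375)(2) = 0.125
Var(A - B) = (1)²·0.234375 + (-1)²·1 + 2·(1)·(-1)·0.125 = 0.984375

0.984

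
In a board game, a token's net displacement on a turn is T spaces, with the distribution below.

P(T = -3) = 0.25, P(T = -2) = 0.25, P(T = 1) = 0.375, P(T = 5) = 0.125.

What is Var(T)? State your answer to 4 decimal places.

6.6875

E[T] = (-3)(0.25) + (-2)(0.25) + (1)(0.375) + (5)(0.125) = -0.25
E[T²] = (-3)²(0.25) + (-2)²(0.25) + (1)²(0.375) + (5)²(0.125) = 6.75
Var(T) = E[T²] − (E[T])² = 6.75 − (-0.25)² = 6.6875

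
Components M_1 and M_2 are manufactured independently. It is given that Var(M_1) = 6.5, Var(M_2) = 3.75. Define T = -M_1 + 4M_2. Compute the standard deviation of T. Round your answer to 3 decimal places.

By independence, Var(T) = (-1)²Var(M_1) + (4)²Var(M_2)
= (-1)²·6.5 + (4)²·3.75 = 66.5
SD(T) = √66.5 ≈ 8.155

8.155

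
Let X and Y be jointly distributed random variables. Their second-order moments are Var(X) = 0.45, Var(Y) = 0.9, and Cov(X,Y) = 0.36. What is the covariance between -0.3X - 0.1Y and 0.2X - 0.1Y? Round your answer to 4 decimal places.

Cov(-0.3X - 0.1Y, 0.2X - 0.1Y) = (-0.3)(0.2)Var(X) + (-0.1)(-0.1)Var(Y) + [(-0.3)(-0.1) + (-0.1)(0.2)]Cov(X,Y)
= -0.06·0.45 + 0.01·0.9 + 0.01·0.36 = -0.0144

-0.0144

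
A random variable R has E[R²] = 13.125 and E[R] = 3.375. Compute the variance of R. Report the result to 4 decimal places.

1.7344

V(R) = 13.125 − (3.375)² = 1.734375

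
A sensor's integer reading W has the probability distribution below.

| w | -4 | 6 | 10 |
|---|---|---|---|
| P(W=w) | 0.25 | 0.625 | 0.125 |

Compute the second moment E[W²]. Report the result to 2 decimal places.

39.00

E[W²] = (-4)²(0.25) + (6)²(0.625) + (10)²(0.125) = 39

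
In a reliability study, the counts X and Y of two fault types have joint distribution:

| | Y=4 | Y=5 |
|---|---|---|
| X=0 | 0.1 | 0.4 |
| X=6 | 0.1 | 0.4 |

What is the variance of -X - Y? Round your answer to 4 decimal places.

9.1600

E[X] = 3,  E[Y] = 4.8,  E[XY] = 14.4
Var(X) = 18 − (3)² = 9;  Var(Y) = 23.2 − (4.8)² = 0.16
Cov(X,Y) = 14.4 − (3)(4.8) = 0
Var(-X - Y) = (-1)²·9 + (-1)²·0.16 + 2·(-1)·(-1)·0 = 9.16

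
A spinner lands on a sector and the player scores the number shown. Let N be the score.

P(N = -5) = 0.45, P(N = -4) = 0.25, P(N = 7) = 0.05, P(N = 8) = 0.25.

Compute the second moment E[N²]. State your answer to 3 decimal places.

33.700

E[N²] = (-5)²(0.45) + (-4)²(0.25) + (7)²(0.05) + (8)²(0.25) = 33.7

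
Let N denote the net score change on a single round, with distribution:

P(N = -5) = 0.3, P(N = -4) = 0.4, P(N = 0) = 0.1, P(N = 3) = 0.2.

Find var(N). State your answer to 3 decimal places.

9.450

E[N] = (-5)(0.3) + (-4)(0.4) + (0)(0.1) + (3)(0.2) = -2.5
E[N²] = (-5)²(0.3) + (-4)²(0.4) + (0)²(0.1) + (3)²(0.2) = 15.7
var(N) = E[N²] − (E[N])² = 15.7 − (-2.5)² = 9.45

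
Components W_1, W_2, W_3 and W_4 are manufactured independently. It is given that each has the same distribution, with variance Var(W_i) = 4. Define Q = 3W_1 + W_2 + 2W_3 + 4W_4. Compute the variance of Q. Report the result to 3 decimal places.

By independence, Var(Q) = (3)²Var(W_1) + (1)²Var(W_2) + (2)²Var(W_3) + (4)²Var(W_4)
= (3)²·4 + (1)²·4 + (2)²·4 + (4)²·4 = 120

120.000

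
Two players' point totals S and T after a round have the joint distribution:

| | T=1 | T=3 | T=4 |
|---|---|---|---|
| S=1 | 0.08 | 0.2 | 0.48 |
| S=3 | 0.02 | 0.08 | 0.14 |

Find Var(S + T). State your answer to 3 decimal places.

1.570

E[S] = 1.48,  E[T] = 3.42,  E[ST] = 5.06
Var(S) = 2.92 − (1.48)² = 0.7296;  Var(T) = 12.54 − (3.42)² = 0.8436
Cov(S,T) = 5.06 − (1.48)(3.42) = -0.0016
Var(S + T) = (1)²·0.7296 + (1)²·0.8436 + 2·(1)·(1)·-0.0016 = 1.57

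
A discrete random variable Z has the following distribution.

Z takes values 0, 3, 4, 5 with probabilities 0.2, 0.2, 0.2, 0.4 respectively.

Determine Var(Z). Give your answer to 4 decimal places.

E[Z] = (0)(0.2) + (3)(0.2) + (4)(0.2) + (5)(0.4) = 3.4
E[Z²] = (0)²(0.2) + (3)²(0.2) + (4)²(0.2) + (5)²(0.4) = 15
Var(Z) = E[Z²] − (E[Z])² = 15 − (3.4)² = 3.44

3.4400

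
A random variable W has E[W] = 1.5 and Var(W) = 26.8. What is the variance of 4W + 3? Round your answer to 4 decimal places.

Var(4W + 3) = (4)²·Var(W) = 16·26.8 = 428.8

428.8000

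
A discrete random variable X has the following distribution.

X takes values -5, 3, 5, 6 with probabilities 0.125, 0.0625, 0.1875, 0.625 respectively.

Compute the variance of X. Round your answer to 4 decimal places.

E[X] = (-5)(0.125) + (3)(0.0625) + (5)(0.1875) + (6)(0.625) = 4.25
E[X²] = (-5)²(0.125) + (3)²(0.0625) + (5)²(0.1875) + (6)²(0.625) = 30.875
V(X) = E[X²] − (E[X])² = 30.875 − (4.25)² = 12.8125

12.8125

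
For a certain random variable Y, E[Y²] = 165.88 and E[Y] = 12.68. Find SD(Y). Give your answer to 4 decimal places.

Var(Y) = 165.88 − (12.68)² = 5.0976
SD(Y) = √5.0976 ≈ 2.2578

2.2578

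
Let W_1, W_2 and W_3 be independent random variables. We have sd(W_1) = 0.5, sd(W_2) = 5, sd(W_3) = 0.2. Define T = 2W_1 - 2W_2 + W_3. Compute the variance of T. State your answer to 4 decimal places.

101.0400

Var(W_1) = 0.25, Var(W_2) = 25, Var(W_3) = 0.04
By independence, Var(T) = (2)²Var(W_1) + (-2)²Var(W_2) + (1)²Var(W_3)
= (2)²·0.25 + (-2)²·25 + (1)²·0.04 = 101.04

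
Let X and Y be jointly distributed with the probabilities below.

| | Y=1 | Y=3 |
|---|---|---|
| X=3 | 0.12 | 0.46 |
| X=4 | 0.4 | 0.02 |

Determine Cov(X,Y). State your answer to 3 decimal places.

E[X] = 3.42,  E[Y] = 1.96
E[XY] = 6.34
Cov(X,Y) = E[XY] − E[X]E[Y] = 6.34 − (3.42)(1.96) = -0.3632

-0.363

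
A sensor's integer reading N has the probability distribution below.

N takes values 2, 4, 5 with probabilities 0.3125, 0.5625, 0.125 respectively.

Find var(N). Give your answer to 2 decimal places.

E[N] = (2)(0.3125) + (4)(0.5625) + (5)(0.125) = 3.5
E[N²] = (2)²(0.3125) + (4)²(0.5625) + (5)²(0.125) = 13.375
var(N) = E[N²] − (E[N])² = 13.375 − (3.5)² = 1.125

1.13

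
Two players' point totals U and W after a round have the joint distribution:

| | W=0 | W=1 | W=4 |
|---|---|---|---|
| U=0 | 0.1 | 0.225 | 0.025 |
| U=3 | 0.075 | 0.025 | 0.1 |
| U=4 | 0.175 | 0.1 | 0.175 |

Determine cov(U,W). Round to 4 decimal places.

E[U] = 2.4,  E[W] = 1.55
E[UW] = 4.475
cov(U,W) = E[UW] − E[U]E[W] = 4.475 − (2.4)(1.55) = 0.755

0.7550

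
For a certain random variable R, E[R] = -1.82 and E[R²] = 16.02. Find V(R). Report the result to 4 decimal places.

12.7076

V(R) = 16.02 − (-1.82)² = 12.7076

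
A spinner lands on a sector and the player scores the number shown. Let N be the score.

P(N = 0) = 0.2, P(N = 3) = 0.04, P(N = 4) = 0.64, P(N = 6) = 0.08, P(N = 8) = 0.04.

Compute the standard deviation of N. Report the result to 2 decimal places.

E[N] = (0)(0.2) + (3)(0.04) + (4)(0.64) + (6)(0.08) + (8)(0.04) = 3.48
E[N²] = (0)²(0.2) + (3)²(0.04) + (4)²(0.64) + (6)²(0.08) + (8)²(0.04) = 16.04
Var(N) = E[N²] − (E[N])² = 16.04 − (3.48)² = 3.9296
SD(N) = √3.9296 ≈ 1.98

1.98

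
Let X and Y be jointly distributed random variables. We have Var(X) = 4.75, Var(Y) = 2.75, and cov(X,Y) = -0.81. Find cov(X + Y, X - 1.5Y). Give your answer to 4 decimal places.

cov(X + Y, X - 1.5Y) = (1)(1)Var(X) + (1)(-1.5)Var(Y) + [(1)(-1.5) + (1)(1)]cov(X,Y)
= 1·4.75 + -1.5·2.75 + -0.5·-0.81 = 1.03

1.0300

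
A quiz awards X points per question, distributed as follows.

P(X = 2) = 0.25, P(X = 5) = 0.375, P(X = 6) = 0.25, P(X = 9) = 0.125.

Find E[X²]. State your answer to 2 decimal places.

E[X²] = (2)²(0.25) + (5)²(0.375) + (6)²(0.25) + (9)²(0.125) = 29.5

29.50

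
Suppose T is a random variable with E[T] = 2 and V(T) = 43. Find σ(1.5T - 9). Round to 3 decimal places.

9.836

V(1.5T - 9) = (1.5)²·43 = 96.75
σ(1.5T - 9) = √96.75 ≈ 9.836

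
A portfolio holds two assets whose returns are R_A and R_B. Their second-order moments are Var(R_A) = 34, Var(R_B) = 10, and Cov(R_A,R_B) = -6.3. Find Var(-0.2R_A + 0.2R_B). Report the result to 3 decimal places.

2.264

Var(-0.2R_A + 0.2R_B) = (-0.2)²·Var(R_A) + (0.2)²·Var(R_B) + 2·(-0.2)·(0.2)·Cov(R_A,R_B)
= 0.04·34 + 0.04·10 + -0.08·-6.3 = 2.264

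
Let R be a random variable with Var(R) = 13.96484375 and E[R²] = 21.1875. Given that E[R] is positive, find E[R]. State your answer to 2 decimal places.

2.69

(E[R])² = E[R²] − Var(R) = 21.1875 − 13.96484375 = 7.22265625
E[R] = √7.22265625 = 2.6875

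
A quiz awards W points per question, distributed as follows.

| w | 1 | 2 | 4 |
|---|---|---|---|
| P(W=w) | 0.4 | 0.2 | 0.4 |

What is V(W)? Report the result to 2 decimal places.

E[W] = (1)(0.4) + (2)(0.2) + (4)(0.4) = 2.4
E[W²] = (1)²(0.4) + (2)²(0.2) + (4)²(0.4) = 7.6
V(W) = E[W²] − (E[W])² = 7.6 − (2.4)² = 1.84

1.84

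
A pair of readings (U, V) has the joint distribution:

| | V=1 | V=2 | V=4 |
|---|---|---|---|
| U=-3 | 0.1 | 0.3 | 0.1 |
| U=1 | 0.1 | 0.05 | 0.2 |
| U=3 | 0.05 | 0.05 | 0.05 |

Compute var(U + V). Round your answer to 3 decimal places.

E[U] = -0.7,  E[V] = 2.45,  E[UV] = -1.25
var(U) = 6.2 − (-0.7)² = 5.71;  var(V) = 7.45 − (2.45)² = 1.4475
Cov(U,V) = -1.25 − (-0.7)(2.45) = 0.465
var(U + V) = (1)²·5.71 + (1)²·1.4475 + 2·(1)·(1)·0.465 = 8.0875

8.088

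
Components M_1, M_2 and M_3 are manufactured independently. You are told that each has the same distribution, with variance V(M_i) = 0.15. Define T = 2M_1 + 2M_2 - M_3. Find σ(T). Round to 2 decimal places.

1.16

By independence, V(T) = (2)²V(M_1) + (2)²V(M_2) + (-1)²V(M_3)
= (2)²·0.15 + (2)²·0.15 + (-1)²·0.15 = 1.35
σ(T) = √1.35 ≈ 1.16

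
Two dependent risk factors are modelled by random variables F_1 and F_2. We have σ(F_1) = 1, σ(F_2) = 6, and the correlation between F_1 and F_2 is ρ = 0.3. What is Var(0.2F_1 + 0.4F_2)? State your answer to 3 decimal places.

Var(F_1) = (1)² = 1;  Var(F_2) = (6)² = 36
Cov(F_1,F_2) = ρ·σ(F_1)·σ(F_2) = 0.3·1·6 = 1.8
Var(0.2F_1 + 0.4F_2) = (0.2)²·Var(F_1) + (0.4)²·Var(F_2) + 2·(0.2)·(0.4)·Cov(F_1,F_2)
= 0.04·1 + 0.16·36 + 0.16·1.8 = 6.088

6.088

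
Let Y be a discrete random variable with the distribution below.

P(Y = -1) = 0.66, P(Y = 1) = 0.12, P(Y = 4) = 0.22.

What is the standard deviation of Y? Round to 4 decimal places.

E[Y] = (-1)(0.66) + (1)(0.12) + (4)(0.22) = 0.34
E[Y²] = (-1)²(0.66) + (1)²(0.12) + (4)²(0.22) = 4.3
Var(Y) = E[Y²] − (E[Y])² = 4.3 − (0.34)² = 4.1844
SD(Y) = √4.1844 ≈ 2.0456

2.0456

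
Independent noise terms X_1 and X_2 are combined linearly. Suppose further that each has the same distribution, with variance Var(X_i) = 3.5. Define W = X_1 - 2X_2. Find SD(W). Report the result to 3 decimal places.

4.183

By independence, Var(W) = (1)²Var(X_1) + (-2)²Var(X_2)
= (1)²·3.5 + (-2)²·3.5 = 17.5
SD(W) = √17.5 ≈ 4.183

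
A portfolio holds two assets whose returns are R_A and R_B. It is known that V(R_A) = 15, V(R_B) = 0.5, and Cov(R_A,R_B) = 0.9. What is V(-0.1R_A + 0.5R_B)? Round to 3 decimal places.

0.185

V(-0.1R_A + 0.5R_B) = (-0.1)²·V(R_A) + (0.5)²·V(R_B) + 2·(-0.1)·(0.5)·Cov(R_A,R_B)
= 0.01·15 + 0.25·0.5 + -0.1·0.9 = 0.185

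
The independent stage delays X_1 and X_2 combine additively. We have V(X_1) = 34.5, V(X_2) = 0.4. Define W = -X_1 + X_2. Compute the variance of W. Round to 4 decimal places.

34.9000

By independence, V(W) = (-1)²V(X_1) + (1)²V(X_2)
= (-1)²·34.5 + (1)²·0.4 = 34.9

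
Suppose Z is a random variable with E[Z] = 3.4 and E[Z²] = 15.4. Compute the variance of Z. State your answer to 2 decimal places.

3.84

Var(Z) = 15.4 − (3.4)² = 3.84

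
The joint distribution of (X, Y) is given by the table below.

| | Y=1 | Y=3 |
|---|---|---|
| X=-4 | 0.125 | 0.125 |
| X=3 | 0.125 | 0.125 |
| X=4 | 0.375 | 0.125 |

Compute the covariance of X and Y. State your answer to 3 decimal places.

E[X] = 1.75,  E[Y] = 1.75
E[XY] = 2.5
cov(X,Y) = E[XY] − E[X]E[Y] = 2.5 − (1.75)(1.75) = -0.5625

-0.563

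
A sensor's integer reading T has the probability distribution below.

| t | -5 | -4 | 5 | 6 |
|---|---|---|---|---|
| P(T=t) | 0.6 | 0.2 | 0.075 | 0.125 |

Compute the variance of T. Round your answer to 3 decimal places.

E[T] = (-5)(0.6) + (-4)(0.2) + (5)(0.075) + (6)(0.125) = -2.675
E[T²] = (-5)²(0.6) + (-4)²(0.2) + (5)²(0.075) + (6)²(0.125) = 24.575
Var(T) = E[T²] − (E[T])² = 24.575 − (-2.675)² = 17.419375

17.419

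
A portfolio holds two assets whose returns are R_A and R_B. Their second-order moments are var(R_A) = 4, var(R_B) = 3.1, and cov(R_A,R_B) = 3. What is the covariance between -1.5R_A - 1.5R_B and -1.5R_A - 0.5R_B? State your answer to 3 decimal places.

20.325

cov(-1.5R_A - 1.5R_B, -1.5R_A - 0.5R_B) = (-1.5)(-1.5)var(R_A) + (-1.5)(-0.5)var(R_B) + [(-1.5)(-0.5) + (-1.5)(-1.5)]cov(R_A,R_B)
= 2.25·4 + 0.75·3.1 + 3·3 = 20.325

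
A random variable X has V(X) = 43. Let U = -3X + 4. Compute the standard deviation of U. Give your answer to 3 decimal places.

V(-3X + 4) = (-3)²·43 = 387
σ(U) = √387 ≈ 19.672

19.672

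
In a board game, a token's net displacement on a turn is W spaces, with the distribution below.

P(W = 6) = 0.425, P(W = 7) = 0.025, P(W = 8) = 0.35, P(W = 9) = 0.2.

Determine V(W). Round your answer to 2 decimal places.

E[W] = (6)(0.425) + (7)(0.025) + (8)(0.35) + (9)(0.2) = 7.325
E[W²] = (6)²(0.425) + (7)²(0.025) + (8)²(0.35) + (9)²(0.2) = 55.125
V(W) = E[W²] − (E[W])² = 55.125 − (7.325)² = 1.469375

1.47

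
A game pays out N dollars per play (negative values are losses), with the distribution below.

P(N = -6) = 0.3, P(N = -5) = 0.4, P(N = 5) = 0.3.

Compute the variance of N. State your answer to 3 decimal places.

E[N] = (-6)(0.3) + (-5)(0.4) + (5)(0.3) = -2.3
E[N²] = (-6)²(0.3) + (-5)²(0.4) + (5)²(0.3) = 28.3
Var(N) = E[N²] − (E[N])² = 28.3 − (-2.3)² = 23.01

23.010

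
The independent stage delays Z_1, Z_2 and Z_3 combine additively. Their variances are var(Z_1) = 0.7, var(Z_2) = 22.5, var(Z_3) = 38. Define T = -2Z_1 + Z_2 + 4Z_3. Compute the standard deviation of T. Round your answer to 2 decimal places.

By independence, var(T) = (-2)²var(Z_1) + (1)²var(Z_2) + (4)²var(Z_3)
= (-2)²·0.7 + (1)²·22.5 + (4)²·38 = 633.3
sd(T) = √633.3 ≈ 25.17

25.17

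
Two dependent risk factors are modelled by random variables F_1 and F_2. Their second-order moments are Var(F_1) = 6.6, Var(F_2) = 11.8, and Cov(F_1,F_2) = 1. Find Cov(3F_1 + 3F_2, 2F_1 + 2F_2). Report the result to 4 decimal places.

122.4000

Cov(3F_1 + 3F_2, 2F_1 + 2F_2) = (3)(2)Var(F_1) + (3)(2)Var(F_2) + [(3)(2) + (3)(2)]Cov(F_1,F_2)
= 6·6.6 + 6·11.8 + 12·1 = 122.4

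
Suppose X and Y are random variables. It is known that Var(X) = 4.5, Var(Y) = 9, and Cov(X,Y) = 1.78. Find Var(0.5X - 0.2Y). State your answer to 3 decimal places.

1.129

Var(0.5X - 0.2Y) = (0.5)²·Var(X) + (-0.2)²·Var(Y) + 2·(0.5)·(-0.2)·Cov(X,Y)
= 0.25·4.5 + 0.04·9 + -0.2·1.78 = 1.129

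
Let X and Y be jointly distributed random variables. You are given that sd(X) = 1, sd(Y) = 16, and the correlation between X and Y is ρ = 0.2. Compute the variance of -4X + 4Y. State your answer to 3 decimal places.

4009.600

Var(X) = (1)² = 1;  Var(Y) = (16)² = 256
Cov(X,Y) = ρ·sd(X)·sd(Y) = 0.2·1·16 = 3.2
Var(-4X + 4Y) = (-4)²·Var(X) + (4)²·Var(Y) + 2·(-4)·(4)·Cov(X,Y)
= 16·1 + 16·256 + -32·3.2 = 4009.6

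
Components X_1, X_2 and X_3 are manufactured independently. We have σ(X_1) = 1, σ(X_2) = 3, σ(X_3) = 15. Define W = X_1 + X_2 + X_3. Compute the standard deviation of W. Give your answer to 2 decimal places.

Var(X_1) = 1, Var(X_2) = 9, Var(X_3) = 225
By independence, Var(W) = (1)²Var(X_1) + (1)²Var(X_2) + (1)²Var(X_3)
= (1)²·1 + (1)²·9 + (1)²·225 = 235
σ(W) = √235 ≈ 15.33

15.33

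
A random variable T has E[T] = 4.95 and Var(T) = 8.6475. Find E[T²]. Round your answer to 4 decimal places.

33.1500

E[T²] = Var(T) + (E[T])² = 8.6475 + (4.95)² = 33.15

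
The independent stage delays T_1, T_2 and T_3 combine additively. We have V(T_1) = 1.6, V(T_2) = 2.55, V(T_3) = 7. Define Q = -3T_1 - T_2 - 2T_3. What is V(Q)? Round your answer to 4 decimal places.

By independence, V(Q) = (-3)²V(T_1) + (-1)²V(T_2) + (-2)²V(T_3)
= (-3)²·1.6 + (-1)²·2.55 + (-2)²·7 = 44.95

44.9500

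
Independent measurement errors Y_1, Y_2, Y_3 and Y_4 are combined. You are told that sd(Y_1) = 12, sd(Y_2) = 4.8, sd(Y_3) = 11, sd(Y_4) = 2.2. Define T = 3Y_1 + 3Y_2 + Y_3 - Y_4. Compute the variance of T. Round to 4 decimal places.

Var(Y_1) = 144, Var(Y_2) = 23.04, Var(Y_3) = 121, Var(Y_4) = 4.84
By independence, Var(T) = (3)²Var(Y_1) + (3)²Var(Y_2) + (1)²Var(Y_3) + (-1)²Var(Y_4)
= (3)²·144 + (3)²·23.04 + (1)²·121 + (-1)²·4.84 = 1629.2

1629.2000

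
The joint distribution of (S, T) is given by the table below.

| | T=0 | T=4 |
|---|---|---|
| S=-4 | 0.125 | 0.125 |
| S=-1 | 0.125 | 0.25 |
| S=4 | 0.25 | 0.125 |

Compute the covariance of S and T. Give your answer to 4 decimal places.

E[S] = 0.125,  E[T] = 2
E[ST] = -1
cov(S,T) = E[ST] − E[S]E[T] = -1 − (0.125)(2) = -1.25

-1.2500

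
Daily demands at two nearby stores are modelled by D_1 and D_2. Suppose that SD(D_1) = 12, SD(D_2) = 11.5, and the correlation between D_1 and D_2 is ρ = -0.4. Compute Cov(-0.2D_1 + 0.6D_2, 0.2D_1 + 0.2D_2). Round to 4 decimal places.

Var(D_1) = (12)² = 144;  Var(D_2) = (11.5)² = 132.25
Cov(D_1,D_2) = ρ·SD(D_1)·SD(D_2) = -0.4·12·11.5 = -55.2
Cov(-0.2D_1 + 0.6D_2, 0.2D_1 + 0.2D_2) = (-0.2)(0.2)Var(D_1) + (0.6)(0.2)Var(D_2) + [(-0.2)(0.2) + (0.6)(0.2)]Cov(D_1,D_2)
= -0.04·144 + 0.12·132.25 + 0.08·-55.2 = 5.694

5.6940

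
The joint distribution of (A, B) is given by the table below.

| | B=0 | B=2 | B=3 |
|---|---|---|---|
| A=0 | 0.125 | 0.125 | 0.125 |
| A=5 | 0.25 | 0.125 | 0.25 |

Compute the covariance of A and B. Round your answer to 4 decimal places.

-0.0781

E[A] = 3.125,  E[B] = 1.625
E[AB] = 5
cov(A,B) = E[AB] − E[A]E[B] = 5 − (3.125)(1.625) = -0.078125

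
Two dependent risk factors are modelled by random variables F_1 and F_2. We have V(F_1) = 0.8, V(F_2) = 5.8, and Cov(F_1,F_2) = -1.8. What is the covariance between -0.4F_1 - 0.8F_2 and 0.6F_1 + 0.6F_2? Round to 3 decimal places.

-1.680

Cov(-0.4F_1 - 0.8F_2, 0.6F_1 + 0.6F_2) = (-0.4)(0.6)V(F_1) + (-0.8)(0.6)V(F_2) + [(-0.4)(0.6) + (-0.8)(0.6)]Cov(F_1,F_2)
= -0.24·0.8 + -0.48·5.8 + -0.72·-1.8 = -1.68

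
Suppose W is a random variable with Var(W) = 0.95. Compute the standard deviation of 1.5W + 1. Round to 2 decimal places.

Var(1.5W + 1) = (1.5)²·0.95 = 2.1375
σ(1.5W + 1) = √2.1375 ≈ 1.46

1.46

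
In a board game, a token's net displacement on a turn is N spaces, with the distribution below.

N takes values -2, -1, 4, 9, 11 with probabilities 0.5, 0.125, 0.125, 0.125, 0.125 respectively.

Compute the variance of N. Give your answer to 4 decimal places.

E[N] = (-2)(0.5) + (-1)(0.125) + (4)(0.125) + (9)(0.125) + (11)(0.125) = 1.875
E[N²] = (-2)²(0.5) + (-1)²(0.125) + (4)²(0.125) + (9)²(0.125) + (11)²(0.125) = 29.375
var(N) = E[N²] − (E[N])² = 29.375 − (1.875)² = 25.859375

25.8594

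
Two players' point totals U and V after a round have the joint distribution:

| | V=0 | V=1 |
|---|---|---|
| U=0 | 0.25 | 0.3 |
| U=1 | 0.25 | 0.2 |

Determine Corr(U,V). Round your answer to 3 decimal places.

E[U] = 0.45,  E[V] = 0.5
E[UV] = 0.2
Cov(U,V) = E[UV] − E[U]E[V] = 0.2 − (0.45)(0.5) = -0.025
Var(U) = 0.2475,  Var(V) = 0.25
ρ = -0.025 / √(0.2475·0.25) ≈ -0.101

-0.101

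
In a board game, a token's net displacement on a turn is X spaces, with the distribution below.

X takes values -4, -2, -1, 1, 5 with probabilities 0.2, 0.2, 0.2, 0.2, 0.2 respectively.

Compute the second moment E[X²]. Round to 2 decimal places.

9.40

E[X²] = (-4)²(0.2) + (-2)²(0.2) + (-1)²(0.2) + (1)²(0.2) + (5)²(0.2) = 9.4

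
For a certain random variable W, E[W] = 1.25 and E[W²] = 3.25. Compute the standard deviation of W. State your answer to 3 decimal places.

Var(W) = 3.25 − (1.25)² = 1.6875
SD(W) = √1.6875 ≈ 1.299

1.299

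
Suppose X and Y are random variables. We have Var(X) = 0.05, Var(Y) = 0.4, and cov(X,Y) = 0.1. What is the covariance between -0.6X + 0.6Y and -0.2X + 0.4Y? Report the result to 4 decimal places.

cov(-0.6X + 0.6Y, -0.2X + 0.4Y) = (-0.6)(-0.2)Var(X) + (0.6)(0.4)Var(Y) + [(-0.6)(0.4) + (0.6)(-0.2)]cov(X,Y)
= 0.12·0.05 + 0.24·0.4 + -0.36·0.1 = 0.066

0.0660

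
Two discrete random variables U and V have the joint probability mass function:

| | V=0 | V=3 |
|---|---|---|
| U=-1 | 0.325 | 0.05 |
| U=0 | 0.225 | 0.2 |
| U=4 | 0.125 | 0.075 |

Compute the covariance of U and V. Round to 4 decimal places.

E[U] = 0.425,  E[V] = 0.975
E[UV] = 0.75
Cov(U,V) = E[UV] − E[U]E[V] = 0.75 − (0.425)(0.975) = 0.335625

0.3356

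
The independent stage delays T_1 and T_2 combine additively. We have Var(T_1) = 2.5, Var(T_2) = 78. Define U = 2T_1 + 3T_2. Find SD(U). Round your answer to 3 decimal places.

By independence, Var(U) = (2)²Var(T_1) + (3)²Var(T_2)
= (2)²·2.5 + (3)²·78 = 712
SD(U) = √712 ≈ 26.683

26.683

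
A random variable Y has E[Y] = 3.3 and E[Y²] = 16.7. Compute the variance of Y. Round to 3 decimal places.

5.810

V(Y) = 16.7 − (3.3)² = 5.81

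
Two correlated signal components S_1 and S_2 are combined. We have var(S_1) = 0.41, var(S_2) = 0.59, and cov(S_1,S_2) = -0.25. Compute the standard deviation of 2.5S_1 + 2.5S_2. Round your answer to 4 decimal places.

var(2.5S_1 + 2.5S_2) = (2.5)²·var(S_1) + (2.5)²·var(S_2) + 2·(2.5)·(2.5)·cov(S_1,S_2)
= 6.25·0.41 + 6.25·0.59 + 12.5·-0.25 = 3.125
sd(2.5S_1 + 2.5S_2) = √3.125 ≈ 1.7678

1.7678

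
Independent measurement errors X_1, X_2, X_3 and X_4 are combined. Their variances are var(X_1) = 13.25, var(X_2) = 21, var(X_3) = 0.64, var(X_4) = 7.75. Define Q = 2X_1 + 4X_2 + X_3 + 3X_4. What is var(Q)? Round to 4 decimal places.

459.3900

By independence, var(Q) = (2)²var(X_1) + (4)²var(X_2) + (1)²var(X_3) + (3)²var(X_4)
= (2)²·13.25 + (4)²·21 + (1)²·0.64 + (3)²·7.75 = 459.39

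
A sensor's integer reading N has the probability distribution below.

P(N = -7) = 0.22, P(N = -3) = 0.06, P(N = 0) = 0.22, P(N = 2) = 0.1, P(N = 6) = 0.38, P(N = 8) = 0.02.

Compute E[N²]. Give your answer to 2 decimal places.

26.68

E[N²] = (-7)²(0.22) + (-3)²(0.06) + (0)²(0.22) + (2)²(0.1) + (6)²(0.38) + (8)²(0.02) = 26.68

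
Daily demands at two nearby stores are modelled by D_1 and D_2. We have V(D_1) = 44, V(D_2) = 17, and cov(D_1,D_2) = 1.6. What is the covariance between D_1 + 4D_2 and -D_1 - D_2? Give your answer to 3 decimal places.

cov(D_1 + 4D_2, -D_1 - D_2) = (1)(-1)V(D_1) + (4)(-1)V(D_2) + [(1)(-1) + (4)(-1)]cov(D_1,D_2)
= -1·44 + -4·17 + -5·1.6 = -120

-120.000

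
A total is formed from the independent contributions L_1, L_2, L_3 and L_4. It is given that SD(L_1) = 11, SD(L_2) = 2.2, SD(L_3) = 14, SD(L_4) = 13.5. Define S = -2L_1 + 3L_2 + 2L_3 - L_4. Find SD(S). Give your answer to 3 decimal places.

Var(L_1) = 121, Var(L_2) = 4.84, Var(L_3) = 196, Var(L_4) = 182.25
By independence, Var(S) = (-2)²Var(L_1) + (3)²Var(L_2) + (2)²Var(L_3) + (-1)²Var(L_4)
= (-2)²·121 + (3)²·4.84 + (2)²·196 + (-1)²·182.25 = 1493.81
SD(S) = √1493.81 ≈ 38.650

38.650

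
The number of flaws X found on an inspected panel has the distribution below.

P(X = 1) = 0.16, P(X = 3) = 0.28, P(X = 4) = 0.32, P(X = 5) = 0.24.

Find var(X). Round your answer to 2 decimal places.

E[X] = (1)(0.16) + (3)(0.28) + (4)(0.32) + (5)(0.24) = 3.48
E[X²] = (1)²(0.16) + (3)²(0.28) + (4)²(0.32) + (5)²(0.24) = 13.8
var(X) = E[X²] − (E[X])² = 13.8 − (3.48)² = 1.6896

1.69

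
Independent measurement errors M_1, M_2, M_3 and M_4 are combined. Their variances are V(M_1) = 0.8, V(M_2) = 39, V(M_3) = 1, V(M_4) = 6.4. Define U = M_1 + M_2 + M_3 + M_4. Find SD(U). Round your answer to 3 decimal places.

6.870

By independence, V(U) = (1)²V(M_1) + (1)²V(M_2) + (1)²V(M_3) + (1)²V(M_4)
= (1)²·0.8 + (1)²·39 + (1)²·1 + (1)²·6.4 = 47.2
SD(U) = √47.2 ≈ 6.870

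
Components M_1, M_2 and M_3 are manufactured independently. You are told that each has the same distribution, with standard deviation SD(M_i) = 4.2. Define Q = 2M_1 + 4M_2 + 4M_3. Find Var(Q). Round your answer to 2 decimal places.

635.04

Var(M_i) = (4.2)² = 17.64
By independence, Var(Q) = (2)²Var(M_1) + (4)²Var(M_2) + (4)²Var(M_3)
= (2)²·17.64 + (4)²·17.64 + (4)²·17.64 = 635.04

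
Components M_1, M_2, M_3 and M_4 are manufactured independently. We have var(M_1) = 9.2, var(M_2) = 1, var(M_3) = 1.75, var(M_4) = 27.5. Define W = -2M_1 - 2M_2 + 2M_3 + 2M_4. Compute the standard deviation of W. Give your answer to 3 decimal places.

12.562

By independence, var(W) = (-2)²var(M_1) + (-2)²var(M_2) + (2)²var(M_3) + (2)²var(M_4)
= (-2)²·9.2 + (-2)²·1 + (2)²·1.75 + (2)²·27.5 = 157.8
SD(W) = √157.8 ≈ 12.562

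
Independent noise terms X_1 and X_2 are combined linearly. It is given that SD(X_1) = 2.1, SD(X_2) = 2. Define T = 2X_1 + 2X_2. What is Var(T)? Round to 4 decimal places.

Var(X_1) = 4.41, Var(X_2) = 4
By independence, Var(T) = (2)²Var(X_1) + (2)²Var(X_2)
= (2)²·4.41 + (2)²·4 = 33.64

33.6400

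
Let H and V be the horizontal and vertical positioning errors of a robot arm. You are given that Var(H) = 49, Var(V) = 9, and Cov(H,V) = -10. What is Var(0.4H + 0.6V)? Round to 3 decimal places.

Var(0.4H + 0.6V) = (0.4)²·Var(H) + (0.6)²·Var(V) + 2·(0.4)·(0.6)·Cov(H,V)
= 0.16·49 + 0.36·9 + 0.48·-10 = 6.28

6.280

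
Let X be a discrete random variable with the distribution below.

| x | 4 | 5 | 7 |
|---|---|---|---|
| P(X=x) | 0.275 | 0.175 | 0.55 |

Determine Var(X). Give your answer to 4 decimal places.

E[X] = (4)(0.275) + (5)(0.175) + (7)(0.55) = 5.825
E[X²] = (4)²(0.275) + (5)²(0.175) + (7)²(0.55) = 35.725
Var(X) = E[X²] − (E[X])² = 35.725 − (5.825)² = 1.794375

1.7944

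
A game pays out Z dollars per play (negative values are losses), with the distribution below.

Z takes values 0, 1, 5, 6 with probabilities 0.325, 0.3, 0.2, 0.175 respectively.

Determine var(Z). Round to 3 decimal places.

6.078

E[Z] = (0)(0.325) + (1)(0.3) + (5)(0.2) + (6)(0.175) = 2.35
E[Z²] = (0)²(0.325) + (1)²(0.3) + (5)²(0.2) + (6)²(0.175) = 11.6
var(Z) = E[Z²] − (E[Z])² = 11.6 − (2.35)² = 6.0775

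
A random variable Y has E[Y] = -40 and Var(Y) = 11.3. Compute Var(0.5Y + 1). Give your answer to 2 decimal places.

2.83

Var(0.5Y + 1) = (0.5)²·Var(Y) = 0.25·11.3 = 2.825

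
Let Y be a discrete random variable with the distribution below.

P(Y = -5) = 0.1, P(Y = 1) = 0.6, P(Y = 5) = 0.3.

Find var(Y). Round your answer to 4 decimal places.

8.0400

E[Y] = (-5)(0.1) + (1)(0.6) + (5)(0.3) = 1.6
E[Y²] = (-5)²(0.1) + (1)²(0.6) + (5)²(0.3) = 10.6
var(Y) = E[Y²] − (E[Y])² = 10.6 − (1.6)² = 8.04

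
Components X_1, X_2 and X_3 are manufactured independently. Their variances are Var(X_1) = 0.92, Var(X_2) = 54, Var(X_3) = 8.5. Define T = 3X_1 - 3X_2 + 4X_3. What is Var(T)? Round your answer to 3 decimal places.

630.280

By independence, Var(T) = (3)²Var(X_1) + (-3)²Var(X_2) + (4)²Var(X_3)
= (3)²·0.92 + (-3)²·54 + (4)²·8.5 = 630.28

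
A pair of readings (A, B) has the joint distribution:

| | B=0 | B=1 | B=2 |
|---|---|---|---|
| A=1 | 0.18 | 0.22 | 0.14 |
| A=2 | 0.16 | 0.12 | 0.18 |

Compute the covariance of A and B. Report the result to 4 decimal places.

0.0292

E[A] = 1.46,  E[B] = 0.98
E[AB] = 1.46
cov(A,B) = E[AB] − E[A]E[B] = 1.46 − (1.46)(0.98) = 0.0292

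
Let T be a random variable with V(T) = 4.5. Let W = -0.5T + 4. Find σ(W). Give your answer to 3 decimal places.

1.061

V(-0.5T + 4) = (-0.5)²·4.5 = 1.125
σ(W) = √1.125 ≈ 1.061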